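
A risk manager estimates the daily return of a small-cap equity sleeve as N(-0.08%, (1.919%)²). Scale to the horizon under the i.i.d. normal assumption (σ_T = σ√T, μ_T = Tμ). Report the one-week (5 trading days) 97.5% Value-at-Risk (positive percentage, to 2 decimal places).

At 97.5%, z = 1.960.
σ_{5d} = 1.919% × √5 = 4.291%; μ_{5d} = 5 × -0.08% = -0.400%.
VaR = −(-0.400%) + 1.960 × 4.291% = 8.810%.

8.81%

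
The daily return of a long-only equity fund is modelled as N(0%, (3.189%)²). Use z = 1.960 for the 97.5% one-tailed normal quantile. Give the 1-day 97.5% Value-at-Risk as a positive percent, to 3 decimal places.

6.250%

VaR = z·σ = 1.960 × 3.189% = 6.250%.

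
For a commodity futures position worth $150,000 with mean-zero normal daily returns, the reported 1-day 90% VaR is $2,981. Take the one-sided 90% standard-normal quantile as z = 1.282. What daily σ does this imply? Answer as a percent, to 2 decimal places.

1.55%

VaR as a fraction: $2,981 / $150,000 = 1.987%.
σ = VaR / z = 1.987% / 1.282 = 1.550%.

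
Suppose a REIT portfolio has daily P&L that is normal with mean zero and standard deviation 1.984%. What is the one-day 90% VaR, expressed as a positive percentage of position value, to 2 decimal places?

2.54%

At 90% one-sided, z = 1.282.
VaR = z·σ = 1.282 × 1.984% = 2.543%.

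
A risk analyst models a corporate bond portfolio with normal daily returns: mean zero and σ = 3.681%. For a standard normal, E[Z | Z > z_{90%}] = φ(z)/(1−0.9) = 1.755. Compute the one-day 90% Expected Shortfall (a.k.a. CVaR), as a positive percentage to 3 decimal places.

6.460%

ES = 3.681% × 1.755 = 6.460%.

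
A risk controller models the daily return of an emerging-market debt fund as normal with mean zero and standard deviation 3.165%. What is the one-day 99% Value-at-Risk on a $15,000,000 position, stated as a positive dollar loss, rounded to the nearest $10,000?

$1,100,000

At 99% one-sided, z = 2.326.
VaR = z·σ = 2.326 × 3.165% = 7.362%.
On $15,000,000: 0.07362 × $15,000,000 = $1,104,300.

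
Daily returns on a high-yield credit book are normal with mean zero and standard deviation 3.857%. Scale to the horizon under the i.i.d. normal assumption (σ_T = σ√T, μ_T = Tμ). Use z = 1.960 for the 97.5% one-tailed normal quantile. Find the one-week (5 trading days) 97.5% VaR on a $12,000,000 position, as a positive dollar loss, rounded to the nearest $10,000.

$2,030,000

σ_{5d} = 3.857% × √5 = 8.625%.
VaR = 1.960 × 8.625% = 16.905%.
On $12,000,000: 0.16905 × $12,000,000 = $2,028,600.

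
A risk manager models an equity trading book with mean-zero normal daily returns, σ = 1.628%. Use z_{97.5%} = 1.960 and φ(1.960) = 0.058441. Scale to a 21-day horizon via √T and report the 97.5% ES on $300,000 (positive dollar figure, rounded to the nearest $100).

σ_{21d} = 1.628% × √21 = 7.460%.
ES multiplier = φ(z)/(1−α) = 0.058441/0.025 = 2.338.
ES = 7.460% × 2.338 = 17.441%; on $300,000: $52,323.

$52,300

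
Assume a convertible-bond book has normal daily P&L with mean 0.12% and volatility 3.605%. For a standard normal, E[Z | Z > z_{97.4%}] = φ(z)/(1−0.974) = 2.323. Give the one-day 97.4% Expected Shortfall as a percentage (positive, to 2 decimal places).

ES = −(0.12%) + 3.605% × 2.323 = 8.254%.

8.25%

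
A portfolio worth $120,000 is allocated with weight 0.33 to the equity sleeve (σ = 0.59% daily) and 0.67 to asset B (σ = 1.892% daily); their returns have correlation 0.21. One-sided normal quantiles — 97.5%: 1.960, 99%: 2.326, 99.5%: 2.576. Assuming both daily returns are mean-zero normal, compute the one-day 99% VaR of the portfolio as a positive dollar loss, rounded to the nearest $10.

$3,690

σ_p² = 0.33²·0.59² + 0.67²·1.892² + 2·0.21·0.33·0.67·0.59·1.892 = 1.7485 (%²).
σ_p = √1.7485 = 1.322%.
VaR = 2.326 × 1.322% = 3.075%; on $120,000 that is $3,690.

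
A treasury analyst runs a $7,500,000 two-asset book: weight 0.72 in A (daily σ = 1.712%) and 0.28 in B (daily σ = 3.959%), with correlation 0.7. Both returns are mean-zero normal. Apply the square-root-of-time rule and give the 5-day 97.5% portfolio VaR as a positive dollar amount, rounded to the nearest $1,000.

$710,000

σ_p = √(0.72²·1.712² + 0.28²·3.959² + 2·0.7·0.72·0.28·1.712·3.959) = 2.159%.
σ_{5d} = 2.159% × √5 = 4.828%.
z(97.5%) = 1.960.
VaR = 1.960 × 4.828% = 9.463%; on $7,500,000 that is $709,725.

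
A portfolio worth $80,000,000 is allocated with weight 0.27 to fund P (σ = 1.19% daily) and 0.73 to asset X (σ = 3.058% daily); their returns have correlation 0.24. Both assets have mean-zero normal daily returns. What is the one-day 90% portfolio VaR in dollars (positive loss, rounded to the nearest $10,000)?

σ_p² = 0.27²·1.19² + 0.73²·3.058² + 2·0.24·0.27·0.73·1.19·3.058 = 5.4309 (%²).
σ_p = √5.4309 = 2.330%.
At 90%, z = 1.282.
VaR = 1.282 × 2.330% = 2.987%; on $80,000,000 that is $2,389,600.

$2,390,000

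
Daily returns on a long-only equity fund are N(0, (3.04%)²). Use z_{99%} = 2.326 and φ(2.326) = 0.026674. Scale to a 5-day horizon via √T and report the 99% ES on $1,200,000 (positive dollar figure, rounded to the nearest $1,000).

σ_{5d} = 3.04% × √5 = 6.798%.
ES multiplier = φ(z)/(1−α) = 0.026674/0.01 = 2.667.
ES = 6.798% × 2.667 = 18.130%; on $1,200,000: $217,560.

$218,000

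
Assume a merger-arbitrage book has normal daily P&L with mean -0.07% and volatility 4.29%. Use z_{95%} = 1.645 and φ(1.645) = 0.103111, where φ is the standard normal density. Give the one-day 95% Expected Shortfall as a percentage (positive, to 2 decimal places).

8.92%

Tail multiplier: φ(z)/(1−α) = 0.103111 / 0.05 = 2.062.
ES = −(-0.07%) + 4.29% × 2.062 = 8.916%.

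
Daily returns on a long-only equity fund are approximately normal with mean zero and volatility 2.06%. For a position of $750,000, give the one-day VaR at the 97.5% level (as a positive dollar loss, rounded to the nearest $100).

At 97.5% one-sided, z = 1.960.
VaR = z·σ = 1.960 × 2.06% = 4.038%.
On $750,000: 0.04038 × $750,000 = $30,285.

$30,300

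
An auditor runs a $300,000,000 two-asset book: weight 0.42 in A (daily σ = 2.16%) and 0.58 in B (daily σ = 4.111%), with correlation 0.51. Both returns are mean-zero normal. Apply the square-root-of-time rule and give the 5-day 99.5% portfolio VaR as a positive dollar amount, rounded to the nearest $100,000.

$51,000,000

σ_p = √(0.42²·2.16² + 0.58²·4.111² + 2·0.51·0.42·0.58·2.16·4.111) = 2.952%.
σ_{5d} = 2.952% × √5 = 6.601%.
z(99.5%) = 2.576.
VaR = 2.576 × 6.601% = 17.004%; on $300,000,000 that is $51,012,000.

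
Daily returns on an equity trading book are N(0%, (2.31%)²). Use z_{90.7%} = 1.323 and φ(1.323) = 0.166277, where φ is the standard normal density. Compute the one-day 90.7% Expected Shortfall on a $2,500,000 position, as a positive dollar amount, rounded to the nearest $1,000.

Tail multiplier: φ(z)/(1−α) = 0.166277 / 0.093 = 1.788.
ES = 2.31% × 1.788 = 4.130%.
On $2,500,000: 0.04130 × $2,500,000 = $103,250.

$103,000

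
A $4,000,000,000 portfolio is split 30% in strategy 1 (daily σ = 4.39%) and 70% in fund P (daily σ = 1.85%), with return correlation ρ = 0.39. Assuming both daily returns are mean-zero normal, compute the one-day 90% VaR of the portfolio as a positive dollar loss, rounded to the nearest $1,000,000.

$112,000,000

σ_p² = 0.3²·4.39² + 0.7²·1.85² + 2·0.39·0.3·0.7·4.39·1.85 = 4.7418 (%²).
σ_p = √4.7418 = 2.178%.
At 90%, z = 1.282.
VaR = 1.282 × 2.178% = 2.792%; on $4,000,000,000 that is $111,680,000.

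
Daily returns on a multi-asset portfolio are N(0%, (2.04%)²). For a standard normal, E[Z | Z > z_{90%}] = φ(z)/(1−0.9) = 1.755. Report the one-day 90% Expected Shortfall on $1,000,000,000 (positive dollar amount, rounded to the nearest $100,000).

ES = 2.04% × 1.755 = 3.580%.
On $1,000,000,000: 0.03580 × $1,000,000,000 = $35,800,000.

$35,800,000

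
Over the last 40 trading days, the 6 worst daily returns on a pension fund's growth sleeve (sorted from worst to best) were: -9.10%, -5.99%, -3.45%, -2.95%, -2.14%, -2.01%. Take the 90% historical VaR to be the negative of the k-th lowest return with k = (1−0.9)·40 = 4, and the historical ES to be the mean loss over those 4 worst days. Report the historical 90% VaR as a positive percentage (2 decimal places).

2.95%

k = 4; the 4th lowest return is -2.95%, so VaR = 2.95%.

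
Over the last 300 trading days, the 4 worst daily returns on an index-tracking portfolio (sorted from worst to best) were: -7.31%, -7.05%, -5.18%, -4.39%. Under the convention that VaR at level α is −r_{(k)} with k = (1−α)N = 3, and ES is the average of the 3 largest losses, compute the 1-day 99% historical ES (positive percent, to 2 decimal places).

The 3 worst returns sum to -19.54%.
ES = −(-19.54%) / 3 = 6.5133…% ≈ 6.51%.

6.51%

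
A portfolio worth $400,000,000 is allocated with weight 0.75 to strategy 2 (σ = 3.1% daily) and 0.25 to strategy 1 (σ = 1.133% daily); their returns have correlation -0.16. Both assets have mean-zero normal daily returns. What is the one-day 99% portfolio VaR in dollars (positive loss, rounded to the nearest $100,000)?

σ_p² = 0.75²·3.1² + 0.25²·1.133² + 2·-0.16·0.75·0.25·3.1·1.133 = 5.2751 (%²).
σ_p = √5.2751 = 2.297%.
At 99%, z = 2.326.
VaR = 2.326 × 2.297% = 5.343%; on $400,000,000 that is $21,372,000.

$21,400,000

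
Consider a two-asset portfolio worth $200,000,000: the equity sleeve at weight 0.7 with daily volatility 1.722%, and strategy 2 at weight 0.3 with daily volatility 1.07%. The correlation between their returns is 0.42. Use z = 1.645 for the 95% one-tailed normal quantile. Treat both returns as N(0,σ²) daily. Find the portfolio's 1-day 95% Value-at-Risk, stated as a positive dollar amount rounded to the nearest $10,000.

σ_p² = 0.7²·1.722² + 0.3²·1.07² + 2·0.42·0.7·0.3·1.722·1.07 = 1.8811 (%²).
σ_p = √1.8811 = 1.372%.
VaR = 1.645 × 1.372% = 2.257%; on $200,000,000 that is $4,514,000.

$4,510,000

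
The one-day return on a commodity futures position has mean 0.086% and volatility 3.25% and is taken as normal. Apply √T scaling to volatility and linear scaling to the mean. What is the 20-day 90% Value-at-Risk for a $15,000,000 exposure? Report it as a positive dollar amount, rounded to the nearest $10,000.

$2,540,000

At 90%, z = 1.282.
σ_{20d} = 3.25% × √20 = 14.534%; μ_{20d} = 20 × 0.086% = 1.720%.
VaR = −(1.720%) + 1.282 × 14.534% = 16.913%.
On $15,000,000: 0.16913 × $15,000,000 = $2,536,950.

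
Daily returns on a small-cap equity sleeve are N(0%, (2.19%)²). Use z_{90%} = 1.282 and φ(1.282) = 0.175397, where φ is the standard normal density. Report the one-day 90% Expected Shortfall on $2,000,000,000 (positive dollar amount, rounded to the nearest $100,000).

Tail multiplier: φ(z)/(1−α) = 0.175397 / 0.1 = 1.754.
ES = 2.19% × 1.754 = 3.841%.
On $2,000,000,000: 0.03841 × $2,000,000,000 = $76,820,000.

$76,800,000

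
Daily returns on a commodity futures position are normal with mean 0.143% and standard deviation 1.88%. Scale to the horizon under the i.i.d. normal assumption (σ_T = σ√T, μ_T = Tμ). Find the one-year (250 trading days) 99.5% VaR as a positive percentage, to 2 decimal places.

40.82%

At 99.5%, z = 2.576.
σ_{250d} = 1.88% × √250 = 29.725%; μ_{250d} = 250 × 0.143% = 35.750%.
VaR = −(35.750%) + 2.576 × 29.725% = 40.822%.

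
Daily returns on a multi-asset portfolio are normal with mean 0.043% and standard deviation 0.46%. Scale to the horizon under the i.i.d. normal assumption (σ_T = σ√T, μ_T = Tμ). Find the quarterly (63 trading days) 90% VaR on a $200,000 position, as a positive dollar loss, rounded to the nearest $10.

At 90%, z = 1.282.
σ_{63d} = 0.46% × √63 = 3.651%; μ_{63d} = 63 × 0.043% = 2.709%.
VaR = −(2.709%) + 1.282 × 3.651% = 1.972%.
On $200,000: 0.01972 × $200,000 = $3,944.

$3,940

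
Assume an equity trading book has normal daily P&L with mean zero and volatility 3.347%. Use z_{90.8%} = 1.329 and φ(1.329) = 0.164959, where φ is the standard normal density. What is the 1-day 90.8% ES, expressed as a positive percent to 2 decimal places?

6.00%

Tail multiplier: φ(z)/(1−α) = 0.164959 / 0.092 = 1.793.
ES = 3.347% × 1.793 = 6.001%.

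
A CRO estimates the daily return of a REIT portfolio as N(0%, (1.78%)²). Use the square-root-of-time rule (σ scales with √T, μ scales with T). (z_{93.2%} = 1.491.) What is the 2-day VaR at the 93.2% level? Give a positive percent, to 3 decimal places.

3.753%

σ_{2d} = 1.78% × √2 = 2.517%.
VaR = 1.491 × 2.517% = 3.753%.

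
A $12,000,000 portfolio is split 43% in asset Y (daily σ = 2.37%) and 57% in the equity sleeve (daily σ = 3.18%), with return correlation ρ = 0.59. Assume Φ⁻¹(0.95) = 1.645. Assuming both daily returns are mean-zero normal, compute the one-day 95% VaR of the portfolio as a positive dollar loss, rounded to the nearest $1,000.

$503,000

σ_p² = 0.43²·2.37² + 0.57²·3.18² + 2·0.59·0.43·0.57·2.37·3.18 = 6.5038 (%²).
σ_p = √6.5038 = 2.550%.
VaR = 1.645 × 2.550% = 4.195%; on $12,000,000 that is $503,400.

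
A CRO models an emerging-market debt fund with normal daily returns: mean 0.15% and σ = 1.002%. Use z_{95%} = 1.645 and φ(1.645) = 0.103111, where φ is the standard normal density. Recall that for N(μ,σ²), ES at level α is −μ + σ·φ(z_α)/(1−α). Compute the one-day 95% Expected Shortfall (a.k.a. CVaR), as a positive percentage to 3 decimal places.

Tail multiplier: φ(z)/(1−α) = 0.103111 / 0.05 = 2.062.
ES = −(0.15%) + 1.002% × 2.062 = 1.916%.

1.916%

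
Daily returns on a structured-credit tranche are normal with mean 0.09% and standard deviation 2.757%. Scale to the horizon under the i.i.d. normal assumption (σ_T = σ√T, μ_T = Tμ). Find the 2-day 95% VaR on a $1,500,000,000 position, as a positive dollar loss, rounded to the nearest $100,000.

At 95%, z = 1.645.
σ_{2d} = 2.757% × √2 = 3.899%; μ_{2d} = 2 × 0.09% = 0.180%.
VaR = −(0.180%) + 1.645 × 3.899% = 6.234%.
On $1,500,000,000: 0.06234 × $1,500,000,000 = $93,510,000.

$93,500,000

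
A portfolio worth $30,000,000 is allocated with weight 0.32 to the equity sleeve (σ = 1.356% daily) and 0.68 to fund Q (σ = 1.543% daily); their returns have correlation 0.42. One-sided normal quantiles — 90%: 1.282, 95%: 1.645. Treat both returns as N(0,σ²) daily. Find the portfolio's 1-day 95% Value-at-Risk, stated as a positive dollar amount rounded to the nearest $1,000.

σ_p² = 0.32²·1.356² + 0.68²·1.543² + 2·0.42·0.32·0.68·1.356·1.543 = 1.6716 (%²).
σ_p = √1.6716 = 1.293%.
VaR = 1.645 × 1.293% = 2.127%; on $30,000,000 that is $638,100.

$638,000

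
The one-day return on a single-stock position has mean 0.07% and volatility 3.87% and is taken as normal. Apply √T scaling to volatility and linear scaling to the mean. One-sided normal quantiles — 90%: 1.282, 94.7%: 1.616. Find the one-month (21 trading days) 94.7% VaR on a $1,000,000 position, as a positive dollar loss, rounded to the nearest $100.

$271,900

σ_{21d} = 3.87% × √21 = 17.735%; μ_{21d} = 21 × 0.07% = 1.470%.
VaR = −(1.470%) + 1.616 × 17.735% = 27.190%.
On $1,000,000: 0.27190 × $1,000,000 = $271,900.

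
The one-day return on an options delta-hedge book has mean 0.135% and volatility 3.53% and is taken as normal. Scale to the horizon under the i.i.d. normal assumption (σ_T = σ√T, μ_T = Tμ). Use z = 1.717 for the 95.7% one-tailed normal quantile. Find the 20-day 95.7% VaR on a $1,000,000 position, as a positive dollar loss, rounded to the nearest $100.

$244,100

σ_{20d} = 3.53% × √20 = 15.787%; μ_{20d} = 20 × 0.135% = 2.700%.
VaR = −(2.700%) + 1.717 × 15.787% = 24.406%.
On $1,000,000: 0.24406 × $1,000,000 = $244,060.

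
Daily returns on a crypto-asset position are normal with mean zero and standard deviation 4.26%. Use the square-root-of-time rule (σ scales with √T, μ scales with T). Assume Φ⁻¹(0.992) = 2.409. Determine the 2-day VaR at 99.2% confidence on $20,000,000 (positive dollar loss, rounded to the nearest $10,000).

$2,900,000

σ_{2d} = 4.26% × √2 = 6.025%.
VaR = 2.409 × 6.025% = 14.514%.
On $20,000,000: 0.14514 × $20,000,000 = $2,902,800.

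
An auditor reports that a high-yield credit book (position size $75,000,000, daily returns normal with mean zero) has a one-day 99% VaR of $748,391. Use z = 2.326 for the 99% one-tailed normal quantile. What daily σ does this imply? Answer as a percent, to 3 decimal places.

VaR as a fraction: $748,391 / $75,000,000 = 0.998%.
σ = VaR / z = 0.998% / 2.326 = 0.429%.

0.429%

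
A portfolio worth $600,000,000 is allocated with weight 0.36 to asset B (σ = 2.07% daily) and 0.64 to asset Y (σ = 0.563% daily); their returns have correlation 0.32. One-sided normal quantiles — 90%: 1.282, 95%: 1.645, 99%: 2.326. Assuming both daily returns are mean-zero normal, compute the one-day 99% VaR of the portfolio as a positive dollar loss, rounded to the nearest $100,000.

$12,900,000

σ_p² = 0.36²·2.07² + 0.64²·0.563² + 2·0.32·0.36·0.64·2.07·0.563 = 0.8570 (%²).
σ_p = √0.8570 = 0.926%.
VaR = 2.326 × 0.926% = 2.154%; on $600,000,000 that is $12,924,000.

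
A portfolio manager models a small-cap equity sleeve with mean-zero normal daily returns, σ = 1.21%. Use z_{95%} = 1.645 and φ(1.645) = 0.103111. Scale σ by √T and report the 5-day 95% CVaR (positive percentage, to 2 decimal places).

σ_{5d} = 1.21% × √5 = 2.706%.
ES multiplier = φ(z)/(1−α) = 0.103111/0.05 = 2.062.
ES = 2.706% × 2.062 = 5.580%.

5.58%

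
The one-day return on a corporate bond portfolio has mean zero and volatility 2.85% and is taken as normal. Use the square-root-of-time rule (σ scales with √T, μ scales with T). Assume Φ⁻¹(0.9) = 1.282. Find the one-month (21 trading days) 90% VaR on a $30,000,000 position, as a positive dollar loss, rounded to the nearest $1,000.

$5,023,000

σ_{21d} = 2.85% × √21 = 13.060%.
VaR = 1.282 × 13.060% = 16.743%.
On $30,000,000: 0.16743 × $30,000,000 = $5,022,900.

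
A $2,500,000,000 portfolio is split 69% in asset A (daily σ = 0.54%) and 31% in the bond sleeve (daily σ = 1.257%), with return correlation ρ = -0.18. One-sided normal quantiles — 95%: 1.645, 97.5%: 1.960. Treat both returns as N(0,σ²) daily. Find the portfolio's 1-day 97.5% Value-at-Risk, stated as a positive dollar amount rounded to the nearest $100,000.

σ_p² = 0.69²·0.54² + 0.31²·1.257² + 2·-0.18·0.69·0.31·0.54·1.257 = 0.2384 (%²).
σ_p = √0.2384 = 0.488%.
VaR = 1.960 × 0.488% = 0.956%; on $2,500,000,000 that is $23,900,000.

$23,900,000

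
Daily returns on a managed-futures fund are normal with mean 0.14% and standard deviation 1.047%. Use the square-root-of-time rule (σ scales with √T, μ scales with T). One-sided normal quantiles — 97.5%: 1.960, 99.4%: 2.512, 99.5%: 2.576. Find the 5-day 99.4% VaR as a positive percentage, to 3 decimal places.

5.181%

σ_{5d} = 1.047% × √5 = 2.341%; μ_{5d} = 5 × 0.14% = 0.700%.
VaR = −(0.700%) + 2.512 × 2.341% = 5.181%.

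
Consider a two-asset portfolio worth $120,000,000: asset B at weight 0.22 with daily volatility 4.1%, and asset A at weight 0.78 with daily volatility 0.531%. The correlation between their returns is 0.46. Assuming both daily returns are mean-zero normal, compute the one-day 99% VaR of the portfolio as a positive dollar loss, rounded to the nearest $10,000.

$3,220,000

σ_p² = 0.22²·4.1² + 0.78²·0.531² + 2·0.46·0.22·0.78·4.1·0.531 = 1.3289 (%²).
σ_p = √1.3289 = 1.153%.
At 99%, z = 2.326.
VaR = 2.326 × 1.153% = 2.682%; on $120,000,000 that is $3,218,400.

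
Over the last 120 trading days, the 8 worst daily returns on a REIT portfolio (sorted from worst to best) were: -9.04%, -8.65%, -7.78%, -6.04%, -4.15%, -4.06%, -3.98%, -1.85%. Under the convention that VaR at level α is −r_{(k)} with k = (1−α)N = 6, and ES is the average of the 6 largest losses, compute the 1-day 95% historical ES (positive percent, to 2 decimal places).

6.62%

The 6 worst returns sum to -39.72%.
ES = −(-39.72%) / 6 = 6.62%.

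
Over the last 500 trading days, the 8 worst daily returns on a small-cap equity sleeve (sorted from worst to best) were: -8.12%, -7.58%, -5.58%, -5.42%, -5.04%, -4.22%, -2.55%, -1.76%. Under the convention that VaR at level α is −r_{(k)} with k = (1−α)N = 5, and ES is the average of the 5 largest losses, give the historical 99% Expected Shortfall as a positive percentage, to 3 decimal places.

The 5 worst returns sum to -31.74%.
ES = −(-31.74%) / 5 = 6.348%.

6.348%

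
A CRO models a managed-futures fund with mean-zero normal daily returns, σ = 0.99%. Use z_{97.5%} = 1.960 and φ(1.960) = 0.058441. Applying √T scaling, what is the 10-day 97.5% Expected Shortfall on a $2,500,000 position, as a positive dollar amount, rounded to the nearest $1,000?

σ_{10d} = 0.99% × √10 = 3.131%.
ES multiplier = φ(z)/(1−α) = 0.058441/0.025 = 2.338.
ES = 3.131% × 2.338 = 7.320%; on $2,500,000: $183,000.

$183,000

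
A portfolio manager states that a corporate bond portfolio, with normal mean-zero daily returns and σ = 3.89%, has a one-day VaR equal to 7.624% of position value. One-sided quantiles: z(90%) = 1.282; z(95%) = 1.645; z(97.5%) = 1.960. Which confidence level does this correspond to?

97.5%

Implied z = VaR/σ = 7.624 / 3.89 = 1.960.
This matches z(97.5%) = 1.960.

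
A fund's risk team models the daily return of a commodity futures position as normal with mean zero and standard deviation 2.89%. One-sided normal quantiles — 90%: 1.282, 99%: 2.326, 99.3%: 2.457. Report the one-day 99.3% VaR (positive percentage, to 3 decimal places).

7.101%

VaR = z·σ = 2.457 × 2.89% = 7.101%.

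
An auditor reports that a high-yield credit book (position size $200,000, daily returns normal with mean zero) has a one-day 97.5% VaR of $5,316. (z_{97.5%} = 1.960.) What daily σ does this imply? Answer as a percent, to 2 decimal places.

1.36%

VaR as a fraction: $5,316 / $200,000 = 2.658%.
σ = VaR / z = 2.658% / 1.960 = 1.356%.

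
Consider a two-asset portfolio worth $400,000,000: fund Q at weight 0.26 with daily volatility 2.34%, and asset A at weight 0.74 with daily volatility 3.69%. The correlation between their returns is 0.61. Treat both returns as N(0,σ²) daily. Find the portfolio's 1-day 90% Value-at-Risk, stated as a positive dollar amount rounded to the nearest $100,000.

$16,100,000

σ_p² = 0.26²·2.34² + 0.74²·3.69² + 2·0.61·0.26·0.74·2.34·3.69 = 9.8531 (%²).
σ_p = √9.8531 = 3.139%.
At 90%, z = 1.282.
VaR = 1.282 × 3.139% = 4.024%; on $400,000,000 that is $16,096,000.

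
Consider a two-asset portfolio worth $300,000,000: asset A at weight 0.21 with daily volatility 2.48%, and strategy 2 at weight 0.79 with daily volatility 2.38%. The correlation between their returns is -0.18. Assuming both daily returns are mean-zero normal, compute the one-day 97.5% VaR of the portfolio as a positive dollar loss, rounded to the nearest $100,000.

$10,900,000

σ_p² = 0.21²·2.48² + 0.79²·2.38² + 2·-0.18·0.21·0.79·2.48·2.38 = 3.4539 (%²).
σ_p = √3.4539 = 1.858%.
At 97.5%, z = 1.960.
VaR = 1.960 × 1.858% = 3.642%; on $300,000,000 that is $10,926,000.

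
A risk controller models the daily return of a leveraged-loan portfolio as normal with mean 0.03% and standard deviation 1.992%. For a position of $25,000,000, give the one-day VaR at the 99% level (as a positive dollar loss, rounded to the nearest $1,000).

At 99% one-sided, z = 2.326.
VaR = −μ + z·σ = −(0.03%) + 2.326 × 1.992% = 4.603%.
On $25,000,000: 0.04603 × $25,000,000 = $1,150,750.

$1,151,000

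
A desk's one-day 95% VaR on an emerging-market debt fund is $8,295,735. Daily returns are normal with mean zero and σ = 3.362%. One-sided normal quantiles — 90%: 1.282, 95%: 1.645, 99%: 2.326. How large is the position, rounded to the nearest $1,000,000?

$150,000,000

VaR as a fraction of value: z·σ = 1.645 × 3.362% = 5.53049%.
Position = $8,295,735 / 0.0553049 = $150,000,000.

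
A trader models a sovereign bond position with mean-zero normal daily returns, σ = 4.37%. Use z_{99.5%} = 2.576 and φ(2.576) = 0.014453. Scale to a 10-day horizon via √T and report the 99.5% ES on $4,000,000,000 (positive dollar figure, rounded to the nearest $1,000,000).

$1,598,000,000

σ_{10d} = 4.37% × √10 = 13.819%.
ES multiplier = φ(z)/(1−α) = 0.014453/0.005 = 2.891.
ES = 13.819% × 2.891 = 39.951%; on $4,000,000,000: $1,598,040,000.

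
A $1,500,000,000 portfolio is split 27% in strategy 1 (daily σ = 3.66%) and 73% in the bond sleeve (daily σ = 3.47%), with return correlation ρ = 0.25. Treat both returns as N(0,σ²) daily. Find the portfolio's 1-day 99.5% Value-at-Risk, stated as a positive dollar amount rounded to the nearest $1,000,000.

σ_p² = 0.27²·3.66² + 0.73²·3.47² + 2·0.25·0.27·0.73·3.66·3.47 = 8.6447 (%²).
σ_p = √8.6447 = 2.940%.
At 99.5%, z = 2.576.
VaR = 2.576 × 2.940% = 7.573%; on $1,500,000,000 that is $113,595,000.

$114,000,000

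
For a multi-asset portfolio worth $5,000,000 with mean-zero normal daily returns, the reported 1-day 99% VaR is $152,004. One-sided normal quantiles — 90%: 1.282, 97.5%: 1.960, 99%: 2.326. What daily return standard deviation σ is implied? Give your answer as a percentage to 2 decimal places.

1.31%

VaR as a fraction: $152,004 / $5,000,000 = 3.040%.
σ = VaR / z = 3.040% / 2.326 = 1.307%.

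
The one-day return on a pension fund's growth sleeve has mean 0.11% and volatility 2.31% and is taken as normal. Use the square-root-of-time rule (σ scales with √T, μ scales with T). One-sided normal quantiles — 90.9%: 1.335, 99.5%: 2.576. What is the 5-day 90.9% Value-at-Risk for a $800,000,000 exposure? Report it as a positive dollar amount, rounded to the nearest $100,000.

σ_{5d} = 2.31% × √5 = 5.165%; μ_{5d} = 5 × 0.11% = 0.550%.
VaR = −(0.550%) + 1.335 × 5.165% = 6.345%.
On $800,000,000: 0.06345 × $800,000,000 = $50,760,000.

$50,800,000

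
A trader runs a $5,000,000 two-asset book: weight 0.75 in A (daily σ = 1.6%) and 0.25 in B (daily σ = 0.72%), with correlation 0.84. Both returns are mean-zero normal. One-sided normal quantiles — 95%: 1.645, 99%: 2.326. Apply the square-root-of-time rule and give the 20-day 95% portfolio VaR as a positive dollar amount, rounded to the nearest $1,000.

$498,000

σ_p = √(0.75²·1.6² + 0.25²·0.72² + 2·0.84·0.75·0.25·1.6·0.72) = 1.355%.
σ_{20d} = 1.355% × √20 = 6.060%.
VaR = 1.645 × 6.060% = 9.969%; on $5,000,000 that is $498,450.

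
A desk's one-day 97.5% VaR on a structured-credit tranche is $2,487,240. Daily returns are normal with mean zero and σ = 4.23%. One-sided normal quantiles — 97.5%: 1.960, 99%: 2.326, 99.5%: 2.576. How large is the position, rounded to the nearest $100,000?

$30,000,000

VaR as a fraction of value: z·σ = 1.960 × 4.23% = 8.2908%.
Position = $2,487,240 / 0.082908 = $30,000,000.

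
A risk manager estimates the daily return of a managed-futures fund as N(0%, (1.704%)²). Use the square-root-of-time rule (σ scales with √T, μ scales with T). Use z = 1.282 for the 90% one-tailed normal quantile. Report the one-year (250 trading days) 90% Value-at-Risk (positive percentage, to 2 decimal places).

σ_{250d} = 1.704% × √250 = 26.943%.
VaR = 1.282 × 26.943% = 34.541%.

34.54%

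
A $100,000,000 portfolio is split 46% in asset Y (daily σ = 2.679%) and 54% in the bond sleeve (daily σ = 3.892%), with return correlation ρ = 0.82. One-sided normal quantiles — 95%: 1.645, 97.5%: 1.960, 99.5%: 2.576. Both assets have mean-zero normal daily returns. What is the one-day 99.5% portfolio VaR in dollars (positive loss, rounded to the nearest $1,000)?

$8,220,000

σ_p² = 0.46²·2.679² + 0.54²·3.892² + 2·0.82·0.46·0.54·2.679·3.892 = 10.1833 (%²).
σ_p = √10.1833 = 3.191%.
VaR = 2.576 × 3.191% = 8.220%; on $100,000,000 that is $8,220,000.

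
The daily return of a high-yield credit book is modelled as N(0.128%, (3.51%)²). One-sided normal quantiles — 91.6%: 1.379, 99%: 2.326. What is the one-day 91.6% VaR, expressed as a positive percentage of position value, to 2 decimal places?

4.71%

VaR = −μ + z·σ = −(0.128%) + 1.379 × 3.51% = 4.712%.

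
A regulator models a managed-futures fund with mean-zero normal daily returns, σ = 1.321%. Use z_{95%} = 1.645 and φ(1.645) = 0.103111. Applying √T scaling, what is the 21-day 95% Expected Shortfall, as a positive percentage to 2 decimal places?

12.48%

σ_{21d} = 1.321% × √21 = 6.054%.
ES multiplier = φ(z)/(1−α) = 0.103111/0.05 = 2.062.
ES = 6.054% × 2.062 = 12.483%.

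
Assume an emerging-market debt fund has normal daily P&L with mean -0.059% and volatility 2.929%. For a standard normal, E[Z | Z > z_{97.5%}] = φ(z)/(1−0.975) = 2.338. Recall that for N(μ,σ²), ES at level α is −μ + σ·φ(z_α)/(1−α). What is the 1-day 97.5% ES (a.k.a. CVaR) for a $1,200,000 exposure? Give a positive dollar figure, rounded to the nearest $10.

$82,880

ES = −(-0.059%) + 2.929% × 2.338 = 6.907%.
On $1,200,000: 0.06907 × $1,200,000 = $82,884.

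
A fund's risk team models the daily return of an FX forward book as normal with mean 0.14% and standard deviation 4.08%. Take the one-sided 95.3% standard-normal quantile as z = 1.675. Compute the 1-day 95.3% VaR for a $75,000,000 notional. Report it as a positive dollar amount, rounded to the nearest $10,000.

$5,020,000

VaR = −μ + z·σ = −(0.14%) + 1.675 × 4.08% = 6.694%.
On $75,000,000: 0.06694 × $75,000,000 = $5,020,500.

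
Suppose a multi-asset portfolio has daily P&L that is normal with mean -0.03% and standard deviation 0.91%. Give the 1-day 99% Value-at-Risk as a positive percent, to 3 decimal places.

At 99% one-sided, z = 2.326.
VaR = −μ + z·σ = −(-0.03%) + 2.326 × 0.91% = 2.147%.

2.147%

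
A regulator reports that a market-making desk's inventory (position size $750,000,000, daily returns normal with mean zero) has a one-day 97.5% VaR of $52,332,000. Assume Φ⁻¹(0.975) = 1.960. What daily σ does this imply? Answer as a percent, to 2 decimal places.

3.56%

VaR as a fraction: $52,332,000 / $750,000,000 = 6.978%.
σ = VaR / z = 6.978% / 1.960 = 3.560%.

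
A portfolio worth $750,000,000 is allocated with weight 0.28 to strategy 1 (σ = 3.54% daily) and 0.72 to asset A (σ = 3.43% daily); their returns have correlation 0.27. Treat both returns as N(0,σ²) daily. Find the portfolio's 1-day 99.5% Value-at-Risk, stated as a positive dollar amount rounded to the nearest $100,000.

σ_p² = 0.28²·3.54² + 0.72²·3.43² + 2·0.27·0.28·0.72·3.54·3.43 = 8.4033 (%²).
σ_p = √8.4033 = 2.899%.
At 99.5%, z = 2.576.
VaR = 2.576 × 2.899% = 7.468%; on $750,000,000 that is $56,010,000.

$56,000,000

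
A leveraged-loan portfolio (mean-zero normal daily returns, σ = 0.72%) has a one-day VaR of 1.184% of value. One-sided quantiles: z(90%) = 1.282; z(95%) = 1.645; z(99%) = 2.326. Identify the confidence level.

95%

Implied z = VaR/σ = 1.184 / 0.72 = 1.644.
This matches z(95%) = 1.645.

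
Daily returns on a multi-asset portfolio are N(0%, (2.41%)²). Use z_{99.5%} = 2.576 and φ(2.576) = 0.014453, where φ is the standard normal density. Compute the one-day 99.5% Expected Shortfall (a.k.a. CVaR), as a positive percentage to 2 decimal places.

Tail multiplier: φ(z)/(1−α) = 0.014453 / 0.005 = 2.891.
ES = 2.41% × 2.891 = 6.967%.

6.97%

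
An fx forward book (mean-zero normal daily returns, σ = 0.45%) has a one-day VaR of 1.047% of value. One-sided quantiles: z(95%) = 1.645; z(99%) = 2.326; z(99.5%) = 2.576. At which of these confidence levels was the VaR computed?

Implied z = VaR/σ = 1.047 / 0.45 = 2.327.
This matches z(99%) = 2.326.

99%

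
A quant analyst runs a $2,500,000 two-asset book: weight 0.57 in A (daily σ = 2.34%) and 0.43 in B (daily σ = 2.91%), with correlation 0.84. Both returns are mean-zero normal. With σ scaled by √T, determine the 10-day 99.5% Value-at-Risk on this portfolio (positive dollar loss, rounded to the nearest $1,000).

$505,000

σ_p = √(0.57²·2.34² + 0.43²·2.91² + 2·0.84·0.57·0.43·2.34·2.91) = 2.480%.
σ_{10d} = 2.480% × √10 = 7.842%.
z(99.5%) = 2.576.
VaR = 2.576 × 7.842% = 20.201%; on $2,500,000 that is $505,025.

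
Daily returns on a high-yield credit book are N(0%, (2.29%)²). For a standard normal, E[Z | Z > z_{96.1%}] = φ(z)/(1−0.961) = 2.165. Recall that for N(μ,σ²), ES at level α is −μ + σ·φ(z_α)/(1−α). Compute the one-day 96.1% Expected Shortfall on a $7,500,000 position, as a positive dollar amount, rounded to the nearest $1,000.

$372,000

ES = 2.29% × 2.165 = 4.958%.
On $7,500,000: 0.04958 × $7,500,000 = $371,850.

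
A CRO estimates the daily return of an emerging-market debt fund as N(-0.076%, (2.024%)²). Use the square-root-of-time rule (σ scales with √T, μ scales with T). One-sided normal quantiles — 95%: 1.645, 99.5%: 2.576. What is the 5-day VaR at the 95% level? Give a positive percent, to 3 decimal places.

σ_{5d} = 2.024% × √5 = 4.526%; μ_{5d} = 5 × -0.076% = -0.380%.
VaR = −(-0.380%) + 1.645 × 4.526% = 7.825%.

7.825%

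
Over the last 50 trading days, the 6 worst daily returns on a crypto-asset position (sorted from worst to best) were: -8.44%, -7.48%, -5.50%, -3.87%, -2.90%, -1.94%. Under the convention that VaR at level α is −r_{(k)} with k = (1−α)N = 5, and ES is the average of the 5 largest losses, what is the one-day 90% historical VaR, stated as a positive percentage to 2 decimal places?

k = 5; the 5th lowest return is -2.90%, so VaR = 2.90%.

2.90%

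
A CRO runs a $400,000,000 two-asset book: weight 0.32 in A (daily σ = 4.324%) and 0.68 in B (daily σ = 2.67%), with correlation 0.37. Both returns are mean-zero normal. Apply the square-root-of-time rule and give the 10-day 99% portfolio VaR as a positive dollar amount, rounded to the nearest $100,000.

σ_p = √(0.32²·4.324² + 0.68²·2.67² + 2·0.37·0.32·0.68·4.324·2.67) = 2.659%.
σ_{10d} = 2.659% × √10 = 8.408%.
z(99%) = 2.326.
VaR = 2.326 × 8.408% = 19.557%; on $400,000,000 that is $78,228,000.

$78,200,000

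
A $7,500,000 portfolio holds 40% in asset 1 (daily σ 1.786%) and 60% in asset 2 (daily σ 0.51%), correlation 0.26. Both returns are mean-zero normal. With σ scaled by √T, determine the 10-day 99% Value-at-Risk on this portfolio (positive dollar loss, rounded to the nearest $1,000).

σ_p = √(0.4²·1.786² + 0.6²·0.51² + 2·0.26·0.4·0.6·1.786·0.51) = 0.847%.
σ_{10d} = 0.847% × √10 = 2.678%.
z(99%) = 2.326.
VaR = 2.326 × 2.678% = 6.229%; on $7,500,000 that is $467,175.

$467,000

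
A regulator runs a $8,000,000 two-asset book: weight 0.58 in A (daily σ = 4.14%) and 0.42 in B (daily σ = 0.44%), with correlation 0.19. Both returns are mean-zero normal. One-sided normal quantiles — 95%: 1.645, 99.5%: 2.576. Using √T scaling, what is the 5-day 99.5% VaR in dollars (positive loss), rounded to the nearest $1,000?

σ_p = √(0.58²·4.14² + 0.42²·0.44² + 2·0.19·0.58·0.42·4.14·0.44) = 2.443%.
σ_{5d} = 2.443% × √5 = 5.463%.
VaR = 2.576 × 5.463% = 14.073%; on $8,000,000 that is $1,125,840.

$1,126,000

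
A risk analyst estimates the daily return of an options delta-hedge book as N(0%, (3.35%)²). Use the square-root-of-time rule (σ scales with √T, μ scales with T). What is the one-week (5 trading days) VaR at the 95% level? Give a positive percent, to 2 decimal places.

At 95%, z = 1.645.
σ_{5d} = 3.35% × √5 = 7.491%.
VaR = 1.645 × 7.491% = 12.323%.

12.32%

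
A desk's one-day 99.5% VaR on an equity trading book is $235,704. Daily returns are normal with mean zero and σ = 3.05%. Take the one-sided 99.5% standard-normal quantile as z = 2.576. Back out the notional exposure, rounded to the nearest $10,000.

VaR as a fraction of value: z·σ = 2.576 × 3.05% = 7.8568%.
Position = $235,704 / 0.078568 = $3,000,000.

$3,000,000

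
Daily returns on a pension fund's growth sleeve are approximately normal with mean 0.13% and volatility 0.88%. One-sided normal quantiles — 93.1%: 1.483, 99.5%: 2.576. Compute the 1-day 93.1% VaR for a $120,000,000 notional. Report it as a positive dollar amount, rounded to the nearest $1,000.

$1,410,000

VaR = −μ + z·σ = −(0.13%) + 1.483 × 0.88% = 1.175%.
On $120,000,000: 0.01175 × $120,000,000 = $1,410,000.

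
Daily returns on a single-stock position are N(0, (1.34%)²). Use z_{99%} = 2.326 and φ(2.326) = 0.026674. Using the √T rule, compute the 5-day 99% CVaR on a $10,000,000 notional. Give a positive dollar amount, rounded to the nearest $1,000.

σ_{5d} = 1.34% × √5 = 2.996%.
ES multiplier = φ(z)/(1−α) = 0.026674/0.01 = 2.667.
ES = 2.996% × 2.667 = 7.990%; on $10,000,000: $799,000.

$799,000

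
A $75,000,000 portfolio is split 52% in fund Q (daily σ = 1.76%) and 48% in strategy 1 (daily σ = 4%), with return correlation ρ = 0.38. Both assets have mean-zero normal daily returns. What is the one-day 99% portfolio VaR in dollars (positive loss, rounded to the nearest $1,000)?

$4,223,000

σ_p² = 0.52²·1.76² + 0.48²·4² + 2·0.38·0.52·0.48·1.76·4 = 5.8595 (%²).
σ_p = √5.8595 = 2.421%.
At 99%, z = 2.326.
VaR = 2.326 × 2.421% = 5.631%; on $75,000,000 that is $4,223,250.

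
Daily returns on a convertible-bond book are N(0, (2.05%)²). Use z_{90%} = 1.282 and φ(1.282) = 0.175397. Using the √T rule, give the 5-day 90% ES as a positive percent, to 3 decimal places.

σ_{5d} = 2.05% × √5 = 4.584%.
ES multiplier = φ(z)/(1−α) = 0.175397/0.1 = 1.754.
ES = 4.584% × 1.754 = 8.040%.

8.040%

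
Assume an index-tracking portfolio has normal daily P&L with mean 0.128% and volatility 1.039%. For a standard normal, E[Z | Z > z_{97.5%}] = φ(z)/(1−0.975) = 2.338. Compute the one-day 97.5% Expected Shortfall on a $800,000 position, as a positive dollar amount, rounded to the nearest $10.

ES = −(0.128%) + 1.039% × 2.338 = 2.301%.
On $800,000: 0.02301 × $800,000 = $18,408.

$18,410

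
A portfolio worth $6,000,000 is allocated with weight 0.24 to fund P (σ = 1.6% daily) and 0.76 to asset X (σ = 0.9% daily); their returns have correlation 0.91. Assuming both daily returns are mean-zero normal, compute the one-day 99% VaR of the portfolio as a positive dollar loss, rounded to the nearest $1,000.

σ_p² = 0.24²·1.6² + 0.76²·0.9² + 2·0.91·0.24·0.76·1.6·0.9 = 1.0933 (%²).
σ_p = √1.0933 = 1.046%.
At 99%, z = 2.326.
VaR = 2.326 × 1.046% = 2.433%; on $6,000,000 that is $145,980.

$146,000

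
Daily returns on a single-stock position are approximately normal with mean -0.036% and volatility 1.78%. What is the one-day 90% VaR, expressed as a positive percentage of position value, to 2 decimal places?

2.32%

At 90% one-sided, z = 1.282.
VaR = −μ + z·σ = −(-0.036%) + 1.282 × 1.78% = 2.318%.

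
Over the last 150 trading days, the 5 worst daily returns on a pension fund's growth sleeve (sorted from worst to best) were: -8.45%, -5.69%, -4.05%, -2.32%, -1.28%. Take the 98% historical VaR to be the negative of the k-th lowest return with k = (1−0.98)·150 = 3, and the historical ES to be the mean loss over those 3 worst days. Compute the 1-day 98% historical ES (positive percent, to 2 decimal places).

6.06%

The 3 worst returns sum to -18.19%.
ES = −(-18.19%) / 3 = 6.0633…% ≈ 6.06%.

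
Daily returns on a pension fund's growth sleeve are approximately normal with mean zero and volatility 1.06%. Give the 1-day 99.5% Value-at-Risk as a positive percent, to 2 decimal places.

At 99.5% one-sided, z = 2.576.
VaR = z·σ = 2.576 × 1.06% = 2.731%.

2.73%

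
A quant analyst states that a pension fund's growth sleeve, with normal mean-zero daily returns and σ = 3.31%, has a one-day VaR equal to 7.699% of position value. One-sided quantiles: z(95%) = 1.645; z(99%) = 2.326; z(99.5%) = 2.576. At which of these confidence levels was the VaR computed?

Implied z = VaR/σ = 7.699 / 3.31 = 2.326.
This matches z(99%) = 2.326.

99%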